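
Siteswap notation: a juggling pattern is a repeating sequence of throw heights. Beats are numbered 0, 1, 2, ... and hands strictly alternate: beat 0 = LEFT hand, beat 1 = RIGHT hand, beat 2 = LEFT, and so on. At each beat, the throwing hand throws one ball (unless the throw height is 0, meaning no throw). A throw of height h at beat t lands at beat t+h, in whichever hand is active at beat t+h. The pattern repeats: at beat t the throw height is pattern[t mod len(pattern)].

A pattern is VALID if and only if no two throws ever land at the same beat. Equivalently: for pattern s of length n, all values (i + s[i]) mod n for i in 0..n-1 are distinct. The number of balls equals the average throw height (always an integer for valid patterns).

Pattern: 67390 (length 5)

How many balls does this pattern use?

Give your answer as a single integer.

Answer: 5

Derivation:
Pattern = [6, 7, 3, 9, 0], length n = 5
  position 0: throw height = 6, running sum = 6
  position 1: throw height = 7, running sum = 13
  position 2: throw height = 3, running sum = 16
  position 3: throw height = 9, running sum = 25
  position 4: throw height = 0, running sum = 25
Total sum = 25; balls = sum / n = 25 / 5 = 5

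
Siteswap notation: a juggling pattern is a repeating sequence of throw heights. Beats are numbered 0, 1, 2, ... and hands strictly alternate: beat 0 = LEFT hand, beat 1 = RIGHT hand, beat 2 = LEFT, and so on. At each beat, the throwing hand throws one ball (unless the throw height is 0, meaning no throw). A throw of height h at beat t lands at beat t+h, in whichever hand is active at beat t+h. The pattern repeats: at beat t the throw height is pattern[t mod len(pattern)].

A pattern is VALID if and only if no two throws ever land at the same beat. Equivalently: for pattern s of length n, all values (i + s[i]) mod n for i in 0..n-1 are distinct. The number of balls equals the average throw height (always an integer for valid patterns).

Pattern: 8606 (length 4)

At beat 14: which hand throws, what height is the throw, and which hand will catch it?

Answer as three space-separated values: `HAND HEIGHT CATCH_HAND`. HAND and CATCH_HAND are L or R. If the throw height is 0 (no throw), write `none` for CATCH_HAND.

Beat 14: 14 mod 2 = 0, so hand = L
Throw height = pattern[14 mod 4] = pattern[2] = 0

Answer: L 0 none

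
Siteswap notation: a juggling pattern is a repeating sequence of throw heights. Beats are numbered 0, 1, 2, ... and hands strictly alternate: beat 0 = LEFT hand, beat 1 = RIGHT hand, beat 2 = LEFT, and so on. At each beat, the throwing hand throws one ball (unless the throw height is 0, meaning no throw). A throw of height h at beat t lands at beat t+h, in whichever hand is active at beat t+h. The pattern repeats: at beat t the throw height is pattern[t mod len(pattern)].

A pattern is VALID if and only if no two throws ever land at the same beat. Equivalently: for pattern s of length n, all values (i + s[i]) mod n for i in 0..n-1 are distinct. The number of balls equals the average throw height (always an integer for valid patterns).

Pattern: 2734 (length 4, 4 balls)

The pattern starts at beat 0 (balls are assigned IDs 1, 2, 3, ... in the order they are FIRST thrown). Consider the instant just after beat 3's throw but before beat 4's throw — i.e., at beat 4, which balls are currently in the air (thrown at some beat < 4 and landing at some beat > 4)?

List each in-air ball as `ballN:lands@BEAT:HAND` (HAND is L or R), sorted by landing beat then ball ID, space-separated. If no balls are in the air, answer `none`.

Answer: ball1:lands@5:R ball3:lands@7:R ball2:lands@8:L

Derivation:
Beat 0 (L): throw ball1 h=2 -> lands@2:L; in-air after throw: [b1@2:L]
Beat 1 (R): throw ball2 h=7 -> lands@8:L; in-air after throw: [b1@2:L b2@8:L]
Beat 2 (L): throw ball1 h=3 -> lands@5:R; in-air after throw: [b1@5:R b2@8:L]
Beat 3 (R): throw ball3 h=4 -> lands@7:R; in-air after throw: [b1@5:R b3@7:R b2@8:L]
Beat 4 (L): throw ball4 h=2 -> lands@6:L; in-air after throw: [b1@5:R b4@6:L b3@7:R b2@8:L]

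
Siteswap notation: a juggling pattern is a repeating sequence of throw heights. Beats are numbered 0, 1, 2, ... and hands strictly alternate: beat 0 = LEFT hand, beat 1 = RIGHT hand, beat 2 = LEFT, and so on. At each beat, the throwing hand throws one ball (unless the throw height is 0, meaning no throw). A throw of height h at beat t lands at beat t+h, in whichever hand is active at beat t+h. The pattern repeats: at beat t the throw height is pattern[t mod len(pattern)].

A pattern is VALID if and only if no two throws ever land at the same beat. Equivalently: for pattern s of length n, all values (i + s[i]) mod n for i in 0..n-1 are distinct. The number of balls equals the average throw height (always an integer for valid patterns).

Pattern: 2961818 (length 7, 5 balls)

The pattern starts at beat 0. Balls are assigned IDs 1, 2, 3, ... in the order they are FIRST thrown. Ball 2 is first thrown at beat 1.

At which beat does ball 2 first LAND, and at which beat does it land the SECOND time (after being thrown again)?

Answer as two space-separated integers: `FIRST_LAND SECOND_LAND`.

Beat 0 (L): throw ball1 h=2 -> lands@2:L; in-air after throw: [b1@2:L]
Beat 1 (R): throw ball2 h=9 -> lands@10:L; in-air after throw: [b1@2:L b2@10:L]
Beat 2 (L): throw ball1 h=6 -> lands@8:L; in-air after throw: [b1@8:L b2@10:L]
Beat 3 (R): throw ball3 h=1 -> lands@4:L; in-air after throw: [b3@4:L b1@8:L b2@10:L]
Beat 4 (L): throw ball3 h=8 -> lands@12:L; in-air after throw: [b1@8:L b2@10:L b3@12:L]
Beat 5 (R): throw ball4 h=1 -> lands@6:L; in-air after throw: [b4@6:L b1@8:L b2@10:L b3@12:L]
Beat 6 (L): throw ball4 h=8 -> lands@14:L; in-air after throw: [b1@8:L b2@10:L b3@12:L b4@14:L]
Beat 7 (R): throw ball5 h=2 -> lands@9:R; in-air after throw: [b1@8:L b5@9:R b2@10:L b3@12:L b4@14:L]
Beat 8 (L): throw ball1 h=9 -> lands@17:R; in-air after throw: [b5@9:R b2@10:L b3@12:L b4@14:L b1@17:R]
Beat 9 (R): throw ball5 h=6 -> lands@15:R; in-air after throw: [b2@10:L b3@12:L b4@14:L b5@15:R b1@17:R]
Beat 10 (L): throw ball2 h=1 -> lands@11:R; in-air after throw: [b2@11:R b3@12:L b4@14:L b5@15:R b1@17:R]
Beat 11 (R): throw ball2 h=8 -> lands@19:R; in-air after throw: [b3@12:L b4@14:L b5@15:R b1@17:R b2@19:R]
Ball 2: thrown@1 h=9 -> first land @10; rethrown@10 h=1 -> second land @11

Answer: 10 11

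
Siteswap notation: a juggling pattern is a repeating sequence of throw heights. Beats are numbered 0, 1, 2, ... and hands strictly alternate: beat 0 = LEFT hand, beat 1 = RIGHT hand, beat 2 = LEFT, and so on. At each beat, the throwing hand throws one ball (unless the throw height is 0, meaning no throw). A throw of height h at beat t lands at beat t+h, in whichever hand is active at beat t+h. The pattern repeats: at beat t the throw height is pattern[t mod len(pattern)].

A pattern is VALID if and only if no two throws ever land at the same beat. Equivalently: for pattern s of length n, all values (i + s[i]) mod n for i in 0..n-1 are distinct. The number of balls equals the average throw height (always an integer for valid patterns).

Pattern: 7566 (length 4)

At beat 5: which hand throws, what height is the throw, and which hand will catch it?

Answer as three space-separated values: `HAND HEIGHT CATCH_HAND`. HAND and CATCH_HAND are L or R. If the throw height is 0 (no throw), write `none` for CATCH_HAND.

Beat 5: 5 mod 2 = 1, so hand = R
Throw height = pattern[5 mod 4] = pattern[1] = 5
Lands at beat 5+5=10, 10 mod 2 = 0, so catch hand = L

Answer: R 5 L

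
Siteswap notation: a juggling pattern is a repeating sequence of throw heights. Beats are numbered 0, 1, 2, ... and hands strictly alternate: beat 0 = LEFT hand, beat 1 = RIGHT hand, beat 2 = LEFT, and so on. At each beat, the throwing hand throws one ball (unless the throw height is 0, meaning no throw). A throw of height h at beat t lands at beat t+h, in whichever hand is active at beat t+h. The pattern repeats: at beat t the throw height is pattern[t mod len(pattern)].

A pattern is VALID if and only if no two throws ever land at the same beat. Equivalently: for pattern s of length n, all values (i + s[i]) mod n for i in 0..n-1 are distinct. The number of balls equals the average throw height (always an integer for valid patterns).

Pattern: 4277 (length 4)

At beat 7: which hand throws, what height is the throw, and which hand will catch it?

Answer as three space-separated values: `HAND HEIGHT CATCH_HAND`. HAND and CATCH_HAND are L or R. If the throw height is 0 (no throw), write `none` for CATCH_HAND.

Answer: R 7 L

Derivation:
Beat 7: 7 mod 2 = 1, so hand = R
Throw height = pattern[7 mod 4] = pattern[3] = 7
Lands at beat 7+7=14, 14 mod 2 = 0, so catch hand = L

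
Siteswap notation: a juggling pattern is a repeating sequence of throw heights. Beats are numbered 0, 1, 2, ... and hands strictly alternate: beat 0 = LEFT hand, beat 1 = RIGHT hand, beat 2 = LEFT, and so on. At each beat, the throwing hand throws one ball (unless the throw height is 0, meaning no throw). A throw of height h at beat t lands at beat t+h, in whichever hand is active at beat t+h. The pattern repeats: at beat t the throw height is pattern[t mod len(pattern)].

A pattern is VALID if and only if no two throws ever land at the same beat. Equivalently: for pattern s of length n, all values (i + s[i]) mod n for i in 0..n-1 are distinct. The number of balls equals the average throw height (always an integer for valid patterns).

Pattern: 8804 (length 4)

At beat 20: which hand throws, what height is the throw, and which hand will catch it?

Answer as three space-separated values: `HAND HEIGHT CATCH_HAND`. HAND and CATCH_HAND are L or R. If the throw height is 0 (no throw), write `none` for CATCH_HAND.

Answer: L 8 L

Derivation:
Beat 20: 20 mod 2 = 0, so hand = L
Throw height = pattern[20 mod 4] = pattern[0] = 8
Lands at beat 20+8=28, 28 mod 2 = 0, so catch hand = L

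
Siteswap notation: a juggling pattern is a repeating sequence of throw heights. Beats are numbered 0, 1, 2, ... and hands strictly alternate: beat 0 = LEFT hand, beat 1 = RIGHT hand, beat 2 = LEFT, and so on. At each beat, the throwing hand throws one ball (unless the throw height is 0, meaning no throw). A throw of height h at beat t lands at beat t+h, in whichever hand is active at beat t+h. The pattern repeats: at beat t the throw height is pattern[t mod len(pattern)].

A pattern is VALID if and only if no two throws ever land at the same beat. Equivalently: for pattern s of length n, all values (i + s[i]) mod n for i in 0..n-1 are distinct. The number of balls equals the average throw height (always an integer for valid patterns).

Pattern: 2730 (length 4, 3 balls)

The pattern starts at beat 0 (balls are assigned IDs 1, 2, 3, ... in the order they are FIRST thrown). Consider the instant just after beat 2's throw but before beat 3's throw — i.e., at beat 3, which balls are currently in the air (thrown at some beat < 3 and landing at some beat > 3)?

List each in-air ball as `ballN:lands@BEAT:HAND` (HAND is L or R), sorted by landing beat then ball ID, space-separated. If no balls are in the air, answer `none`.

Answer: ball1:lands@5:R ball2:lands@8:L

Derivation:
Beat 0 (L): throw ball1 h=2 -> lands@2:L; in-air after throw: [b1@2:L]
Beat 1 (R): throw ball2 h=7 -> lands@8:L; in-air after throw: [b1@2:L b2@8:L]
Beat 2 (L): throw ball1 h=3 -> lands@5:R; in-air after throw: [b1@5:R b2@8:L]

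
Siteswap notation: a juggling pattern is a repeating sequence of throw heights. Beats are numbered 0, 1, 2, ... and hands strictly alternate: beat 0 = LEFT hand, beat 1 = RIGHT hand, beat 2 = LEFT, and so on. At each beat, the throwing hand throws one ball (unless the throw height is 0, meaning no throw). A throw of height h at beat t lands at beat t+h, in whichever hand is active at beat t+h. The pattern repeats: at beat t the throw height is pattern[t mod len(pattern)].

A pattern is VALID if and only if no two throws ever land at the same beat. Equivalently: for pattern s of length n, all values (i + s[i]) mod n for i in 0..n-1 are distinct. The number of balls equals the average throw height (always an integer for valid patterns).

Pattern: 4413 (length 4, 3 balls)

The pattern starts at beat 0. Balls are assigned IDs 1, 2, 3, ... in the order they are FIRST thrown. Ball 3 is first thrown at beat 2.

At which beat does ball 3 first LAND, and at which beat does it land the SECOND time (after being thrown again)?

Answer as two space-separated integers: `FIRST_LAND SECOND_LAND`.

Beat 0 (L): throw ball1 h=4 -> lands@4:L; in-air after throw: [b1@4:L]
Beat 1 (R): throw ball2 h=4 -> lands@5:R; in-air after throw: [b1@4:L b2@5:R]
Beat 2 (L): throw ball3 h=1 -> lands@3:R; in-air after throw: [b3@3:R b1@4:L b2@5:R]
Beat 3 (R): throw ball3 h=3 -> lands@6:L; in-air after throw: [b1@4:L b2@5:R b3@6:L]
Beat 4 (L): throw ball1 h=4 -> lands@8:L; in-air after throw: [b2@5:R b3@6:L b1@8:L]
Beat 5 (R): throw ball2 h=4 -> lands@9:R; in-air after throw: [b3@6:L b1@8:L b2@9:R]
Beat 6 (L): throw ball3 h=1 -> lands@7:R; in-air after throw: [b3@7:R b1@8:L b2@9:R]
Ball 3: thrown@2 h=1 -> first land @3; rethrown@3 h=3 -> second land @6

Answer: 3 6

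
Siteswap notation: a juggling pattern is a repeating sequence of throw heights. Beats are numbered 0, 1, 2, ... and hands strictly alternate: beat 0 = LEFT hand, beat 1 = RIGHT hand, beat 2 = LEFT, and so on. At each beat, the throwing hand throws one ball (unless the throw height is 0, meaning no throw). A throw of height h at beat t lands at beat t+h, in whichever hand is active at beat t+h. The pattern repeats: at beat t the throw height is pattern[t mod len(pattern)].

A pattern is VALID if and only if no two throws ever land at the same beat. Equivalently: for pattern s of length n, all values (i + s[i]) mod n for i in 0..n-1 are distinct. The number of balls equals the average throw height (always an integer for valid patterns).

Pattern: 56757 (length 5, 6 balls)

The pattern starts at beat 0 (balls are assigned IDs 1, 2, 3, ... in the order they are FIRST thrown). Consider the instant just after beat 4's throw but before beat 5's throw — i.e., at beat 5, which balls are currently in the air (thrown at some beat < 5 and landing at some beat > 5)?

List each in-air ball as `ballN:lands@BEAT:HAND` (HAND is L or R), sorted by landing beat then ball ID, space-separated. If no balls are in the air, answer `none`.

Beat 0 (L): throw ball1 h=5 -> lands@5:R; in-air after throw: [b1@5:R]
Beat 1 (R): throw ball2 h=6 -> lands@7:R; in-air after throw: [b1@5:R b2@7:R]
Beat 2 (L): throw ball3 h=7 -> lands@9:R; in-air after throw: [b1@5:R b2@7:R b3@9:R]
Beat 3 (R): throw ball4 h=5 -> lands@8:L; in-air after throw: [b1@5:R b2@7:R b4@8:L b3@9:R]
Beat 4 (L): throw ball5 h=7 -> lands@11:R; in-air after throw: [b1@5:R b2@7:R b4@8:L b3@9:R b5@11:R]
Beat 5 (R): throw ball1 h=5 -> lands@10:L; in-air after throw: [b2@7:R b4@8:L b3@9:R b1@10:L b5@11:R]

Answer: ball2:lands@7:R ball4:lands@8:L ball3:lands@9:R ball5:lands@11:R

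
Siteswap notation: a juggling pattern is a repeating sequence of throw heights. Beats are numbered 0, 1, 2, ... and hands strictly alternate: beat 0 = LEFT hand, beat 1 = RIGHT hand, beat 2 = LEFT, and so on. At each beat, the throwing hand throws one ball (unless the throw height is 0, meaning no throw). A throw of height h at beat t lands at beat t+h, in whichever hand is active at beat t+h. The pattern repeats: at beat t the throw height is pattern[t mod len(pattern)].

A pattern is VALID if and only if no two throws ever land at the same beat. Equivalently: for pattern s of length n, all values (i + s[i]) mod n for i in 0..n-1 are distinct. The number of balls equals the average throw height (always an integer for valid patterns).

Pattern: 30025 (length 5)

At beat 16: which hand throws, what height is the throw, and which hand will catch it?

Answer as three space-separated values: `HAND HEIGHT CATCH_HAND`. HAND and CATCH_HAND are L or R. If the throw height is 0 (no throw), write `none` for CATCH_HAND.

Beat 16: 16 mod 2 = 0, so hand = L
Throw height = pattern[16 mod 5] = pattern[1] = 0

Answer: L 0 none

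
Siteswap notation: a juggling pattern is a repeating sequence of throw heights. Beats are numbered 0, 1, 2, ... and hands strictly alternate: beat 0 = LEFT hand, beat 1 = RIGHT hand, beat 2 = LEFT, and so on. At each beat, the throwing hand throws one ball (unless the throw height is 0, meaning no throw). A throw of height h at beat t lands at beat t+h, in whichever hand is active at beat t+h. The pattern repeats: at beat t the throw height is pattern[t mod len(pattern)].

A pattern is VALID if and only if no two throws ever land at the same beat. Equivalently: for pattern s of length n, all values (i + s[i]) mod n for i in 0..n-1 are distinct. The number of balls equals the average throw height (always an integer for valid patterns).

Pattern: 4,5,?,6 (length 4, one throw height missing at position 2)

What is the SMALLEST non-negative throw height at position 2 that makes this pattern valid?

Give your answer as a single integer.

Answer: 1

Derivation:
i=0: (0 + 4) mod 4 = 0
i=1: (1 + 5) mod 4 = 2
i=2: s[i]=? (unknown)
i=3: (3 + 6) mod 4 = 1
Known residues: [0, 1, 2]; need a permutation of 0..3, so missing residue r = 3
Need (2 + s) mod 4 = 3; smallest s = (3 - 2) mod 4 = 1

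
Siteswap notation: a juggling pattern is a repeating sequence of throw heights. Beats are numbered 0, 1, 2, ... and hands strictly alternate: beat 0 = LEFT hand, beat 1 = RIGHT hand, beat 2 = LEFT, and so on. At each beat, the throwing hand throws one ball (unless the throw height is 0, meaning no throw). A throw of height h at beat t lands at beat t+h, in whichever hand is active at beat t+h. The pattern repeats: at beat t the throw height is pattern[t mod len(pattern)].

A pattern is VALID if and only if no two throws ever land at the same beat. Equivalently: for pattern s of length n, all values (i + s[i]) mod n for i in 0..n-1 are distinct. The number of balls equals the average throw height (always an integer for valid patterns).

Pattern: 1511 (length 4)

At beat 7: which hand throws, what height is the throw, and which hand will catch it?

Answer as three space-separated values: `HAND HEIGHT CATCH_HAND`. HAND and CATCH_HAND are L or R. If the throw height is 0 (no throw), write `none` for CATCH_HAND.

Answer: R 1 L

Derivation:
Beat 7: 7 mod 2 = 1, so hand = R
Throw height = pattern[7 mod 4] = pattern[3] = 1
Lands at beat 7+1=8, 8 mod 2 = 0, so catch hand = L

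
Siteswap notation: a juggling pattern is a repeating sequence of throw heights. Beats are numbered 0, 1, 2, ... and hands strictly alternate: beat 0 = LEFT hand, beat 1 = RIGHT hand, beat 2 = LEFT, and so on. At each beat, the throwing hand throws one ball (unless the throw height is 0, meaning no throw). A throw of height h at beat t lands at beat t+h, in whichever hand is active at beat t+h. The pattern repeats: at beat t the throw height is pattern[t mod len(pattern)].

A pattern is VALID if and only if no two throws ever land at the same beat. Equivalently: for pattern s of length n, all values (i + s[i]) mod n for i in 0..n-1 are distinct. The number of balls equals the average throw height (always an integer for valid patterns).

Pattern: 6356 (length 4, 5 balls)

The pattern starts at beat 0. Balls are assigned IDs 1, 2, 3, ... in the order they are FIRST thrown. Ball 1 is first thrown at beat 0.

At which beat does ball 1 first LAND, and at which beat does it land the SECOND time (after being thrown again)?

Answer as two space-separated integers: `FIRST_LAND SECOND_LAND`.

Beat 0 (L): throw ball1 h=6 -> lands@6:L; in-air after throw: [b1@6:L]
Beat 1 (R): throw ball2 h=3 -> lands@4:L; in-air after throw: [b2@4:L b1@6:L]
Beat 2 (L): throw ball3 h=5 -> lands@7:R; in-air after throw: [b2@4:L b1@6:L b3@7:R]
Beat 3 (R): throw ball4 h=6 -> lands@9:R; in-air after throw: [b2@4:L b1@6:L b3@7:R b4@9:R]
Beat 4 (L): throw ball2 h=6 -> lands@10:L; in-air after throw: [b1@6:L b3@7:R b4@9:R b2@10:L]
Beat 5 (R): throw ball5 h=3 -> lands@8:L; in-air after throw: [b1@6:L b3@7:R b5@8:L b4@9:R b2@10:L]
Beat 6 (L): throw ball1 h=5 -> lands@11:R; in-air after throw: [b3@7:R b5@8:L b4@9:R b2@10:L b1@11:R]
Beat 7 (R): throw ball3 h=6 -> lands@13:R; in-air after throw: [b5@8:L b4@9:R b2@10:L b1@11:R b3@13:R]
Beat 8 (L): throw ball5 h=6 -> lands@14:L; in-air after throw: [b4@9:R b2@10:L b1@11:R b3@13:R b5@14:L]
Beat 9 (R): throw ball4 h=3 -> lands@12:L; in-air after throw: [b2@10:L b1@11:R b4@12:L b3@13:R b5@14:L]
Beat 10 (L): throw ball2 h=5 -> lands@15:R; in-air after throw: [b1@11:R b4@12:L b3@13:R b5@14:L b2@15:R]
Beat 11 (R): throw ball1 h=6 -> lands@17:R; in-air after throw: [b4@12:L b3@13:R b5@14:L b2@15:R b1@17:R]
Ball 1: thrown@0 h=6 -> first land @6; rethrown@6 h=5 -> second land @11

Answer: 6 11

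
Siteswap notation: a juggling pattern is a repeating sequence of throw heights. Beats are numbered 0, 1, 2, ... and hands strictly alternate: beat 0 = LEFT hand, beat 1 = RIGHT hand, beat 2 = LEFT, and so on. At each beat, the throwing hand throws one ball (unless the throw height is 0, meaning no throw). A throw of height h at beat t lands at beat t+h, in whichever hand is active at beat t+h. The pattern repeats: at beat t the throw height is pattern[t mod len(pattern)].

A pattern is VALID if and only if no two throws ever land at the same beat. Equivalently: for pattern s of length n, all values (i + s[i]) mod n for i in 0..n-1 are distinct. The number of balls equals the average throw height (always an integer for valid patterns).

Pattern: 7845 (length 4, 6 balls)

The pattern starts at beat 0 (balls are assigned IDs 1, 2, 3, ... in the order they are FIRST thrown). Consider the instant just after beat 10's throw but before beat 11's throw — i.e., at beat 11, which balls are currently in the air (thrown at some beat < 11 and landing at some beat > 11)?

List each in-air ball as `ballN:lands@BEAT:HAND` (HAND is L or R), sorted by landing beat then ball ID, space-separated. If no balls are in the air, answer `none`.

Answer: ball1:lands@12:L ball6:lands@13:R ball3:lands@14:L ball4:lands@15:R ball2:lands@17:R

Derivation:
Beat 0 (L): throw ball1 h=7 -> lands@7:R; in-air after throw: [b1@7:R]
Beat 1 (R): throw ball2 h=8 -> lands@9:R; in-air after throw: [b1@7:R b2@9:R]
Beat 2 (L): throw ball3 h=4 -> lands@6:L; in-air after throw: [b3@6:L b1@7:R b2@9:R]
Beat 3 (R): throw ball4 h=5 -> lands@8:L; in-air after throw: [b3@6:L b1@7:R b4@8:L b2@9:R]
Beat 4 (L): throw ball5 h=7 -> lands@11:R; in-air after throw: [b3@6:L b1@7:R b4@8:L b2@9:R b5@11:R]
Beat 5 (R): throw ball6 h=8 -> lands@13:R; in-air after throw: [b3@6:L b1@7:R b4@8:L b2@9:R b5@11:R b6@13:R]
Beat 6 (L): throw ball3 h=4 -> lands@10:L; in-air after throw: [b1@7:R b4@8:L b2@9:R b3@10:L b5@11:R b6@13:R]
Beat 7 (R): throw ball1 h=5 -> lands@12:L; in-air after throw: [b4@8:L b2@9:R b3@10:L b5@11:R b1@12:L b6@13:R]
Beat 8 (L): throw ball4 h=7 -> lands@15:R; in-air after throw: [b2@9:R b3@10:L b5@11:R b1@12:L b6@13:R b4@15:R]
Beat 9 (R): throw ball2 h=8 -> lands@17:R; in-air after throw: [b3@10:L b5@11:R b1@12:L b6@13:R b4@15:R b2@17:R]
Beat 10 (L): throw ball3 h=4 -> lands@14:L; in-air after throw: [b5@11:R b1@12:L b6@13:R b3@14:L b4@15:R b2@17:R]
Beat 11 (R): throw ball5 h=5 -> lands@16:L; in-air after throw: [b1@12:L b6@13:R b3@14:L b4@15:R b5@16:L b2@17:R]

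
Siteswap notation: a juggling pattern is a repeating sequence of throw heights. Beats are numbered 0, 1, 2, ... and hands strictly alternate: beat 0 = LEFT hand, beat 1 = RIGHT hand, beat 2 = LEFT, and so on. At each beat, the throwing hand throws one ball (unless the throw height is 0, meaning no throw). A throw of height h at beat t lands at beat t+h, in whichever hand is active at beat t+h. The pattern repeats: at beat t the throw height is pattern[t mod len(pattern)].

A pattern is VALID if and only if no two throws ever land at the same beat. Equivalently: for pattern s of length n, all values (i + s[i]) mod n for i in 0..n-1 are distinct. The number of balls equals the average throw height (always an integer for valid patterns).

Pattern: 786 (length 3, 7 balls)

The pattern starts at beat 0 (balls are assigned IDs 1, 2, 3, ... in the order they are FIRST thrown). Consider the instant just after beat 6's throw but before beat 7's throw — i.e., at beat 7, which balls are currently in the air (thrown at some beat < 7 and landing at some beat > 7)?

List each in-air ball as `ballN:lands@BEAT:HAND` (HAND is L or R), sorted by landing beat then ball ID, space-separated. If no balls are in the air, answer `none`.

Beat 0 (L): throw ball1 h=7 -> lands@7:R; in-air after throw: [b1@7:R]
Beat 1 (R): throw ball2 h=8 -> lands@9:R; in-air after throw: [b1@7:R b2@9:R]
Beat 2 (L): throw ball3 h=6 -> lands@8:L; in-air after throw: [b1@7:R b3@8:L b2@9:R]
Beat 3 (R): throw ball4 h=7 -> lands@10:L; in-air after throw: [b1@7:R b3@8:L b2@9:R b4@10:L]
Beat 4 (L): throw ball5 h=8 -> lands@12:L; in-air after throw: [b1@7:R b3@8:L b2@9:R b4@10:L b5@12:L]
Beat 5 (R): throw ball6 h=6 -> lands@11:R; in-air after throw: [b1@7:R b3@8:L b2@9:R b4@10:L b6@11:R b5@12:L]
Beat 6 (L): throw ball7 h=7 -> lands@13:R; in-air after throw: [b1@7:R b3@8:L b2@9:R b4@10:L b6@11:R b5@12:L b7@13:R]
Beat 7 (R): throw ball1 h=8 -> lands@15:R; in-air after throw: [b3@8:L b2@9:R b4@10:L b6@11:R b5@12:L b7@13:R b1@15:R]

Answer: ball3:lands@8:L ball2:lands@9:R ball4:lands@10:L ball6:lands@11:R ball5:lands@12:L ball7:lands@13:R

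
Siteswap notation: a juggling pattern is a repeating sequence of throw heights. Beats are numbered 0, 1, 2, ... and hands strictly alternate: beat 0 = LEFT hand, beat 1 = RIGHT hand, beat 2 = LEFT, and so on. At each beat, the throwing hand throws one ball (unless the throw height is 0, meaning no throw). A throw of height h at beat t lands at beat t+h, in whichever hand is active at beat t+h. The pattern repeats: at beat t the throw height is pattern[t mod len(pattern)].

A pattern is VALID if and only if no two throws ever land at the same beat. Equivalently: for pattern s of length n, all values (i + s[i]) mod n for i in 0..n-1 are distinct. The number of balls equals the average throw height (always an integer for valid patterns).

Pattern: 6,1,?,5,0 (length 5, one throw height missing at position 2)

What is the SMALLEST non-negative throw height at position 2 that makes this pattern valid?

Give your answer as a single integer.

Answer: 3

Derivation:
i=0: (0 + 6) mod 5 = 1
i=1: (1 + 1) mod 5 = 2
i=2: s[i]=? (unknown)
i=3: (3 + 5) mod 5 = 3
i=4: (4 + 0) mod 5 = 4
Known residues: [1, 2, 3, 4]; need a permutation of 0..4, so missing residue r = 0
Need (2 + s) mod 5 = 0; smallest s = (0 - 2) mod 5 = 3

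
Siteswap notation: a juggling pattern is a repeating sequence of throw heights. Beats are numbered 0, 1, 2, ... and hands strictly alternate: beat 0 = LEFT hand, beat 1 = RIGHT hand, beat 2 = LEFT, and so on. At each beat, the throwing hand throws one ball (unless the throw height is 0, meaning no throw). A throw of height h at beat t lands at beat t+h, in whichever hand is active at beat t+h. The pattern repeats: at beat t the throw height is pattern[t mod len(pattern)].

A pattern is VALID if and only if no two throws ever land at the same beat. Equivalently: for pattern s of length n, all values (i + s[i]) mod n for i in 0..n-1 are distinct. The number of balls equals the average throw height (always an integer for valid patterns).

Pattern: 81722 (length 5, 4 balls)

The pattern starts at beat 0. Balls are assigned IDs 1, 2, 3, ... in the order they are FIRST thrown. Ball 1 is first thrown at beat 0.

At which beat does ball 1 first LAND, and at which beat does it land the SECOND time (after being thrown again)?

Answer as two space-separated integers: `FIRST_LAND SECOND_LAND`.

Answer: 8 10

Derivation:
Beat 0 (L): throw ball1 h=8 -> lands@8:L; in-air after throw: [b1@8:L]
Beat 1 (R): throw ball2 h=1 -> lands@2:L; in-air after throw: [b2@2:L b1@8:L]
Beat 2 (L): throw ball2 h=7 -> lands@9:R; in-air after throw: [b1@8:L b2@9:R]
Beat 3 (R): throw ball3 h=2 -> lands@5:R; in-air after throw: [b3@5:R b1@8:L b2@9:R]
Beat 4 (L): throw ball4 h=2 -> lands@6:L; in-air after throw: [b3@5:R b4@6:L b1@8:L b2@9:R]
Beat 5 (R): throw ball3 h=8 -> lands@13:R; in-air after throw: [b4@6:L b1@8:L b2@9:R b3@13:R]
Beat 6 (L): throw ball4 h=1 -> lands@7:R; in-air after throw: [b4@7:R b1@8:L b2@9:R b3@13:R]
Beat 7 (R): throw ball4 h=7 -> lands@14:L; in-air after throw: [b1@8:L b2@9:R b3@13:R b4@14:L]
Beat 8 (L): throw ball1 h=2 -> lands@10:L; in-air after throw: [b2@9:R b1@10:L b3@13:R b4@14:L]
Beat 9 (R): throw ball2 h=2 -> lands@11:R; in-air after throw: [b1@10:L b2@11:R b3@13:R b4@14:L]
Beat 10 (L): throw ball1 h=8 -> lands@18:L; in-air after throw: [b2@11:R b3@13:R b4@14:L b1@18:L]
Ball 1: thrown@0 h=8 -> first land @8; rethrown@8 h=2 -> second land @10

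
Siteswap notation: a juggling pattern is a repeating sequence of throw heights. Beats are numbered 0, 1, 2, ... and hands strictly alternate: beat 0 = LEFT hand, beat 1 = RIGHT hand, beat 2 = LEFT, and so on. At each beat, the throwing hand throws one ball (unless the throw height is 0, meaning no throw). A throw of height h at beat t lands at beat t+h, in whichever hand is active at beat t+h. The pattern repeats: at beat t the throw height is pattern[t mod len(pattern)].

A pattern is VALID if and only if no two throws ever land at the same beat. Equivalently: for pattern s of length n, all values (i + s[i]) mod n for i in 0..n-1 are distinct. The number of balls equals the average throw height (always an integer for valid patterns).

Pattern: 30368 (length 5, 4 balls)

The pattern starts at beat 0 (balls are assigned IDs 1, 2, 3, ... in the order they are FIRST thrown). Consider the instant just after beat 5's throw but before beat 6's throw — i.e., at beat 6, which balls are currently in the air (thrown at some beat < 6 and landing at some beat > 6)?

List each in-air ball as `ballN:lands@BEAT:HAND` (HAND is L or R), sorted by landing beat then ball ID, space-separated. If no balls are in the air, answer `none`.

Beat 0 (L): throw ball1 h=3 -> lands@3:R; in-air after throw: [b1@3:R]
Beat 2 (L): throw ball2 h=3 -> lands@5:R; in-air after throw: [b1@3:R b2@5:R]
Beat 3 (R): throw ball1 h=6 -> lands@9:R; in-air after throw: [b2@5:R b1@9:R]
Beat 4 (L): throw ball3 h=8 -> lands@12:L; in-air after throw: [b2@5:R b1@9:R b3@12:L]
Beat 5 (R): throw ball2 h=3 -> lands@8:L; in-air after throw: [b2@8:L b1@9:R b3@12:L]

Answer: ball2:lands@8:L ball1:lands@9:R ball3:lands@12:L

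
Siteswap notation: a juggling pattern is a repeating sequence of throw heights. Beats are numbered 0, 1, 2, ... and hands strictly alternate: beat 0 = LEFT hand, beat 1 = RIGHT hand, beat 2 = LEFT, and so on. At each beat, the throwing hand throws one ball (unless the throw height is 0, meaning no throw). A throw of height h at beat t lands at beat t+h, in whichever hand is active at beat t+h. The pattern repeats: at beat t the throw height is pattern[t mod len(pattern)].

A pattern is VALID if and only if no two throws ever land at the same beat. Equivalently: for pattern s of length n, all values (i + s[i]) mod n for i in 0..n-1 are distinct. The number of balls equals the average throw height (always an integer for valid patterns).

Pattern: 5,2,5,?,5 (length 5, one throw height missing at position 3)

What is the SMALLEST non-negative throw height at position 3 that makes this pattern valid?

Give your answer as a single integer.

i=0: (0 + 5) mod 5 = 0
i=1: (1 + 2) mod 5 = 3
i=2: (2 + 5) mod 5 = 2
i=3: s[i]=? (unknown)
i=4: (4 + 5) mod 5 = 4
Known residues: [0, 2, 3, 4]; need a permutation of 0..4, so missing residue r = 1
Need (3 + s) mod 5 = 1; smallest s = (1 - 3) mod 5 = 3

Answer: 3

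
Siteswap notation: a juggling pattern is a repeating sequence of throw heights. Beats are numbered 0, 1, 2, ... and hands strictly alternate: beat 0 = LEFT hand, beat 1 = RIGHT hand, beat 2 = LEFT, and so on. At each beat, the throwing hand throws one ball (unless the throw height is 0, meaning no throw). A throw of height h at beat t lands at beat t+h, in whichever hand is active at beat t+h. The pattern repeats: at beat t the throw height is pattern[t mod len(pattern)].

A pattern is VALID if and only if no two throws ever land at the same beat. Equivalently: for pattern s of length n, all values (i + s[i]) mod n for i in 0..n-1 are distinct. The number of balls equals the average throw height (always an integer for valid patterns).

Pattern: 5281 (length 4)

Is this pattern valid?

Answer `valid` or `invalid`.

i=0: (i + s[i]) mod n = (0 + 5) mod 4 = 1
i=1: (i + s[i]) mod n = (1 + 2) mod 4 = 3
i=2: (i + s[i]) mod n = (2 + 8) mod 4 = 2
i=3: (i + s[i]) mod n = (3 + 1) mod 4 = 0
Residues: [1, 3, 2, 0], distinct: True

Answer: valid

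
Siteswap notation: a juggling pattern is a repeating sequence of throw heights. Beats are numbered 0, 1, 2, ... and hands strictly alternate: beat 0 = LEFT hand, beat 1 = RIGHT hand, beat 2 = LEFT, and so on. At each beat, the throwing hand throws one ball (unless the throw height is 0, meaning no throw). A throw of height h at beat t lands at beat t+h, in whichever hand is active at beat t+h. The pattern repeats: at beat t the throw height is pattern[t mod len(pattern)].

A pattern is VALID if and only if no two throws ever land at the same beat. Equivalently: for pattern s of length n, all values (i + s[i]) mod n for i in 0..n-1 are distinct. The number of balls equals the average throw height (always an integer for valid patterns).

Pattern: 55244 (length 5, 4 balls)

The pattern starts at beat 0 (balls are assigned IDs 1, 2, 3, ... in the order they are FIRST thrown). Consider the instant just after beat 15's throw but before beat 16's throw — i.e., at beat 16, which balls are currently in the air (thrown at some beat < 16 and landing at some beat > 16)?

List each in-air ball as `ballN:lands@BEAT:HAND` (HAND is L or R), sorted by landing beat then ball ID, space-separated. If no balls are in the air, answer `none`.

Answer: ball4:lands@17:R ball3:lands@18:L ball1:lands@20:L

Derivation:
Beat 0 (L): throw ball1 h=5 -> lands@5:R; in-air after throw: [b1@5:R]
Beat 1 (R): throw ball2 h=5 -> lands@6:L; in-air after throw: [b1@5:R b2@6:L]
Beat 2 (L): throw ball3 h=2 -> lands@4:L; in-air after throw: [b3@4:L b1@5:R b2@6:L]
Beat 3 (R): throw ball4 h=4 -> lands@7:R; in-air after throw: [b3@4:L b1@5:R b2@6:L b4@7:R]
Beat 4 (L): throw ball3 h=4 -> lands@8:L; in-air after throw: [b1@5:R b2@6:L b4@7:R b3@8:L]
Beat 5 (R): throw ball1 h=5 -> lands@10:L; in-air after throw: [b2@6:L b4@7:R b3@8:L b1@10:L]
Beat 6 (L): throw ball2 h=5 -> lands@11:R; in-air after throw: [b4@7:R b3@8:L b1@10:L b2@11:R]
Beat 7 (R): throw ball4 h=2 -> lands@9:R; in-air after throw: [b3@8:L b4@9:R b1@10:L b2@11:R]
Beat 8 (L): throw ball3 h=4 -> lands@12:L; in-air after throw: [b4@9:R b1@10:L b2@11:R b3@12:L]
Beat 9 (R): throw ball4 h=4 -> lands@13:R; in-air after throw: [b1@10:L b2@11:R b3@12:L b4@13:R]
Beat 10 (L): throw ball1 h=5 -> lands@15:R; in-air after throw: [b2@11:R b3@12:L b4@13:R b1@15:R]
Beat 11 (R): throw ball2 h=5 -> lands@16:L; in-air after throw: [b3@12:L b4@13:R b1@15:R b2@16:L]
Beat 12 (L): throw ball3 h=2 -> lands@14:L; in-air after throw: [b4@13:R b3@14:L b1@15:R b2@16:L]
Beat 13 (R): throw ball4 h=4 -> lands@17:R; in-air after throw: [b3@14:L b1@15:R b2@16:L b4@17:R]
Beat 14 (L): throw ball3 h=4 -> lands@18:L; in-air after throw: [b1@15:R b2@16:L b4@17:R b3@18:L]
Beat 15 (R): throw ball1 h=5 -> lands@20:L; in-air after throw: [b2@16:L b4@17:R b3@18:L b1@20:L]
Beat 16 (L): throw ball2 h=5 -> lands@21:R; in-air after throw: [b4@17:R b3@18:L b1@20:L b2@21:R]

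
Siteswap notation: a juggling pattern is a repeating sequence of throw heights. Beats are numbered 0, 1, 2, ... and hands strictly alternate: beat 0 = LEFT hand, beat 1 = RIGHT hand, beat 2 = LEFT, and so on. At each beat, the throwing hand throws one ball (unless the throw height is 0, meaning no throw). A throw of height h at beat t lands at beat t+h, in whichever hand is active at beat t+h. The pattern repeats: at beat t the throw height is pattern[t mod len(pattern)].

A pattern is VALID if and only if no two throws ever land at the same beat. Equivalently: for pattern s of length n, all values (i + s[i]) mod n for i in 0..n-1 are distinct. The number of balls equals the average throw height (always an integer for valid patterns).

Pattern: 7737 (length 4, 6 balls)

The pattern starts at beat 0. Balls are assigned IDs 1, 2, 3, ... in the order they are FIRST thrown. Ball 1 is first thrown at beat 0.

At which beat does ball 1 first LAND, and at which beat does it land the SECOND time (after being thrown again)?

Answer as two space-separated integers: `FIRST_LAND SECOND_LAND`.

Answer: 7 14

Derivation:
Beat 0 (L): throw ball1 h=7 -> lands@7:R; in-air after throw: [b1@7:R]
Beat 1 (R): throw ball2 h=7 -> lands@8:L; in-air after throw: [b1@7:R b2@8:L]
Beat 2 (L): throw ball3 h=3 -> lands@5:R; in-air after throw: [b3@5:R b1@7:R b2@8:L]
Beat 3 (R): throw ball4 h=7 -> lands@10:L; in-air after throw: [b3@5:R b1@7:R b2@8:L b4@10:L]
Beat 4 (L): throw ball5 h=7 -> lands@11:R; in-air after throw: [b3@5:R b1@7:R b2@8:L b4@10:L b5@11:R]
Beat 5 (R): throw ball3 h=7 -> lands@12:L; in-air after throw: [b1@7:R b2@8:L b4@10:L b5@11:R b3@12:L]
Beat 6 (L): throw ball6 h=3 -> lands@9:R; in-air after throw: [b1@7:R b2@8:L b6@9:R b4@10:L b5@11:R b3@12:L]
Beat 7 (R): throw ball1 h=7 -> lands@14:L; in-air after throw: [b2@8:L b6@9:R b4@10:L b5@11:R b3@12:L b1@14:L]
Beat 8 (L): throw ball2 h=7 -> lands@15:R; in-air after throw: [b6@9:R b4@10:L b5@11:R b3@12:L b1@14:L b2@15:R]
Beat 9 (R): throw ball6 h=7 -> lands@16:L; in-air after throw: [b4@10:L b5@11:R b3@12:L b1@14:L b2@15:R b6@16:L]
Beat 10 (L): throw ball4 h=3 -> lands@13:R; in-air after throw: [b5@11:R b3@12:L b4@13:R b1@14:L b2@15:R b6@16:L]
Beat 11 (R): throw ball5 h=7 -> lands@18:L; in-air after throw: [b3@12:L b4@13:R b1@14:L b2@15:R b6@16:L b5@18:L]
Beat 12 (L): throw ball3 h=7 -> lands@19:R; in-air after throw: [b4@13:R b1@14:L b2@15:R b6@16:L b5@18:L b3@19:R]
Beat 13 (R): throw ball4 h=7 -> lands@20:L; in-air after throw: [b1@14:L b2@15:R b6@16:L b5@18:L b3@19:R b4@20:L]
Beat 14 (L): throw ball1 h=3 -> lands@17:R; in-air after throw: [b2@15:R b6@16:L b1@17:R b5@18:L b3@19:R b4@20:L]
Ball 1: thrown@0 h=7 -> first land @7; rethrown@7 h=7 -> second land @14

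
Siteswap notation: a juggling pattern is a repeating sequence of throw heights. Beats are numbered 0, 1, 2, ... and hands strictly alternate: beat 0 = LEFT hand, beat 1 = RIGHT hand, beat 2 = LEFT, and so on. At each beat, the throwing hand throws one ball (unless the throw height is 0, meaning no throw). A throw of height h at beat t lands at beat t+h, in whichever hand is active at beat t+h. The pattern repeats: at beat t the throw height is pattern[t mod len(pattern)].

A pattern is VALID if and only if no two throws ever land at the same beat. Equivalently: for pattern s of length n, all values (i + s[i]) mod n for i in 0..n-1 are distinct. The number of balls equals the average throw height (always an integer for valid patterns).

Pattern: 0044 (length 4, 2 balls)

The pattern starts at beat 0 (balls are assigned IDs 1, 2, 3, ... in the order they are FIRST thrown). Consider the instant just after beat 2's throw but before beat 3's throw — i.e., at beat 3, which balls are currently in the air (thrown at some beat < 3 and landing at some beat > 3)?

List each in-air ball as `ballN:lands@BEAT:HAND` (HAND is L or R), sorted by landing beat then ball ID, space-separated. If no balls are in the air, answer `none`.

Beat 2 (L): throw ball1 h=4 -> lands@6:L; in-air after throw: [b1@6:L]
Beat 3 (R): throw ball2 h=4 -> lands@7:R; in-air after throw: [b1@6:L b2@7:R]

Answer: ball1:lands@6:L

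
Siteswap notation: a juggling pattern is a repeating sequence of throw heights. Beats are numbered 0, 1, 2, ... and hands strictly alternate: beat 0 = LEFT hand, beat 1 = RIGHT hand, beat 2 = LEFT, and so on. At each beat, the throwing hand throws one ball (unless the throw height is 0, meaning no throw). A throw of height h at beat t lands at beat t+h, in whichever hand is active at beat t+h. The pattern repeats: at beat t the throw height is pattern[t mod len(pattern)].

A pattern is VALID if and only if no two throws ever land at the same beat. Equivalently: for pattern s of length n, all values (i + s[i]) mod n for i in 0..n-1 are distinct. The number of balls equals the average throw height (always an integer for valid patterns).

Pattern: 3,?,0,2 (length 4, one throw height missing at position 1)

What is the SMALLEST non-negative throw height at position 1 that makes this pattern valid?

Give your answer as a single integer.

Answer: 3

Derivation:
i=0: (0 + 3) mod 4 = 3
i=1: s[i]=? (unknown)
i=2: (2 + 0) mod 4 = 2
i=3: (3 + 2) mod 4 = 1
Known residues: [1, 2, 3]; need a permutation of 0..3, so missing residue r = 0
Need (1 + s) mod 4 = 0; smallest s = (0 - 1) mod 4 = 3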